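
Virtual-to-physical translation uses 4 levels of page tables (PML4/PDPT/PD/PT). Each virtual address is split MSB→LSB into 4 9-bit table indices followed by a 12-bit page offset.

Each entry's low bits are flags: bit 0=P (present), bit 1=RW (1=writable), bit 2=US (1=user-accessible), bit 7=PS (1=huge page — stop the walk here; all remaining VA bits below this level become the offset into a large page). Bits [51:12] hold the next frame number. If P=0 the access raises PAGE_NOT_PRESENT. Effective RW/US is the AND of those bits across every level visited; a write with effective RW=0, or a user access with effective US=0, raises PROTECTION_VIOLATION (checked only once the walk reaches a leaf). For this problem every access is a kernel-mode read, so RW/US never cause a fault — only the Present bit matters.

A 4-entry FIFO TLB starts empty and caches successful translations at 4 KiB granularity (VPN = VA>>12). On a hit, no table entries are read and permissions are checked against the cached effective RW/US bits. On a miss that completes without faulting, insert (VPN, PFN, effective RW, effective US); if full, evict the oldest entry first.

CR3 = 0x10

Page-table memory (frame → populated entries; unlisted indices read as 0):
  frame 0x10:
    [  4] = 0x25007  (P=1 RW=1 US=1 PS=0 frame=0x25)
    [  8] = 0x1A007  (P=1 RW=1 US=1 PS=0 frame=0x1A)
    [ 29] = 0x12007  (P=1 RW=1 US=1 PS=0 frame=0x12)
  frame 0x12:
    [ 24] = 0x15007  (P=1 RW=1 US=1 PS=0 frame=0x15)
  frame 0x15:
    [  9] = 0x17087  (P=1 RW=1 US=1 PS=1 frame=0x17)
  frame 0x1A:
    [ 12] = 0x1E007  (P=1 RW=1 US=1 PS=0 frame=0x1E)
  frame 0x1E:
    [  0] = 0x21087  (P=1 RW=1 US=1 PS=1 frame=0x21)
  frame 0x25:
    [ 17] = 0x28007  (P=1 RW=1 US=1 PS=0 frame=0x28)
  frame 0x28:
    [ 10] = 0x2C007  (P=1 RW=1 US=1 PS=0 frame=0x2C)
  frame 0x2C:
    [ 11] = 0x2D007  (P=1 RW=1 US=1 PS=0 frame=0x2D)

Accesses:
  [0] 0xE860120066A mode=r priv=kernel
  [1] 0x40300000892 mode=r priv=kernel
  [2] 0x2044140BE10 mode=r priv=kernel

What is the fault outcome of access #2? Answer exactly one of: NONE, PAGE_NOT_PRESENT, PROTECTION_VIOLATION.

Walk each access:
#0 VA=0xE860120066A (r,kernel):
  [0] read 0x10 idx=29: raw=0x12007 flags P=1 W=1 U=1 S=0
  [1] read 0x12 idx=24: raw=0x15007 flags P=1 W=1 U=1 S=0
  [2] read 0x15 idx=9: raw=0x17087 flags P=1 W=1 U=1 S=1
  ✓ 0x1766A (huge @L2)  — 3 lookups
#1 VA=0x40300000892 (r,kernel):
  [0] read 0x10 idx=8: raw=0x1A007 flags P=1 W=1 U=1 S=0
  [1] read 0x1A idx=12: raw=0x1E007 flags P=1 W=1 U=1 S=0
  [2] read 0x1E idx=0: raw=0x21087 flags P=1 W=1 U=1 S=1
  ✓ 0x21892 (huge @L2)  — 3 lookups
#2 VA=0x2044140BE10 (r,kernel):
  [0] read 0x10 idx=4: raw=0x25007 flags P=1 W=1 U=1 S=0
  [1] read 0x25 idx=17: raw=0x28007 flags P=1 W=1 U=1 S=0
  [2] read 0x28 idx=10: raw=0x2C007 flags P=1 W=1 U=1 S=0
  [3] read 0x2C idx=11: raw=0x2D007 flags P=1 W=1 U=1 S=0
  ✓ 0x2DE10  — 4 lookups

Access #2 fault: NONE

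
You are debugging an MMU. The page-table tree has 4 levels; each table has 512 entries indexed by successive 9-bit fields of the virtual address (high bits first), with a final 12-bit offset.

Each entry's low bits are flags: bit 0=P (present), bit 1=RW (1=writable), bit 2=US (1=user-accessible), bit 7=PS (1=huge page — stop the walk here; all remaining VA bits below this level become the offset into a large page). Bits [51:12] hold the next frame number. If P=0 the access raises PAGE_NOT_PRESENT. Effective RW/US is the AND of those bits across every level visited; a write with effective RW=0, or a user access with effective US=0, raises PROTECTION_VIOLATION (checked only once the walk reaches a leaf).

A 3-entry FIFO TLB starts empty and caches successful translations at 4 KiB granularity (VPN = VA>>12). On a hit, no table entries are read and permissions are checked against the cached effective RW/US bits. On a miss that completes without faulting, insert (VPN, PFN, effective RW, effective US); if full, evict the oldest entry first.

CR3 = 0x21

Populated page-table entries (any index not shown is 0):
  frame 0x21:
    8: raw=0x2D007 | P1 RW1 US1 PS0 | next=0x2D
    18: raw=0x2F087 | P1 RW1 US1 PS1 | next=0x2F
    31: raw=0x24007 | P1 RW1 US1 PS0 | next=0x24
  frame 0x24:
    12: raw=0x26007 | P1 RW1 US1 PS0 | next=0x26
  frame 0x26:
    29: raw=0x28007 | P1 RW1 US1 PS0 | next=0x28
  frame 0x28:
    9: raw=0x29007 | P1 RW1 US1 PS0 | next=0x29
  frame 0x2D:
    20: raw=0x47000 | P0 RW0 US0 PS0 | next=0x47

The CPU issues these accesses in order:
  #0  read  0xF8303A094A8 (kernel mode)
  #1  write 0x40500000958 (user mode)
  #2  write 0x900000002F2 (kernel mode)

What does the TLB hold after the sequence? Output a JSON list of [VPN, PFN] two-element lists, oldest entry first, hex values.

Walk each access:
#0 VA=0xF8303A094A8 (r,kernel):
  L0 @0x21[31] → 0x24007  P=1,RW=1,US=1,PS=0
  L1 @0x24[12] → 0x26007  P=1,RW=1,US=1,PS=0
  L2 @0x26[29] → 0x28007  P=1,RW=1,US=1,PS=0
  L3 @0x28[9] → 0x29007  P=1,RW=1,US=1,PS=0
  → PA=0x294A8  (4 entries read)
#1 VA=0x40500000958 (w,user):
  L0 @0x21[8] → 0x2D007  P=1,RW=1,US=1,PS=0
  L1 @0x2D[20] → 0x47000  P=0,RW=0,US=0,PS=0
  → PAGE_NOT_PRESENT  (2 entries read)
#2 VA=0x900000002F2 (w,kernel):
  L0 @0x21[18] → 0x2F087  P=1,RW=1,US=1,PS=1
  → PA=0x2F2F2 (huge @L0)  (1 entries read)

TLB: [["0xF8303A09", "0x29"], ["0x90000000", "0x2F"]]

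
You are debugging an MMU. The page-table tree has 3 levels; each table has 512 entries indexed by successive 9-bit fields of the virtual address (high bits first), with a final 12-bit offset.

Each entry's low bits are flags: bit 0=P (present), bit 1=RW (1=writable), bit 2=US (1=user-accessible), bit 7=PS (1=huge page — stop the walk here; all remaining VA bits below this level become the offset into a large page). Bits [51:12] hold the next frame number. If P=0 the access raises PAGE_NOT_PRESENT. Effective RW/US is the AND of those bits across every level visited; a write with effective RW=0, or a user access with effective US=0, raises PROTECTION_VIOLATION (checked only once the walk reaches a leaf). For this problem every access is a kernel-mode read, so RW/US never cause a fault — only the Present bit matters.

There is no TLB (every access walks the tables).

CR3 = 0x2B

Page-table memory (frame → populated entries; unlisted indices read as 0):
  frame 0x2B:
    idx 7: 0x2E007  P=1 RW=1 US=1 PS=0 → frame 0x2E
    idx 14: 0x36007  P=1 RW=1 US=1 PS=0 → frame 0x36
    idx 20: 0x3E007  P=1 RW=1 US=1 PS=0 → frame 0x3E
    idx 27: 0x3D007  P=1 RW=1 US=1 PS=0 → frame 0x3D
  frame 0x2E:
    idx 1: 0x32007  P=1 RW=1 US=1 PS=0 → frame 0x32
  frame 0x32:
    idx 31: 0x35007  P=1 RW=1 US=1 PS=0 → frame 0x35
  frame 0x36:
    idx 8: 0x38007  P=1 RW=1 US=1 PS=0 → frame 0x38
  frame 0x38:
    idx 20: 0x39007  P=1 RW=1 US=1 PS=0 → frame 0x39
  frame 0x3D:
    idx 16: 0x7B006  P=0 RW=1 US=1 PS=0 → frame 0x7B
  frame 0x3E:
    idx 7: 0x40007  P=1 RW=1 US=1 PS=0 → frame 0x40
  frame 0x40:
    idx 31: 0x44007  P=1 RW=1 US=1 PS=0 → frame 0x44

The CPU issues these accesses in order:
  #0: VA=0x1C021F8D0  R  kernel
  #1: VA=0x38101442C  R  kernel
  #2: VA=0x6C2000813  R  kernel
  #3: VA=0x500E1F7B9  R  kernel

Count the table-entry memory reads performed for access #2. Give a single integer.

Walk each access:
#0 VA=0x1C021F8D0 (r,kernel):
  L0 @0x2B[7] → 0x2E007  P=1,RW=1,US=1,PS=0
  L1 @0x2E[1] → 0x32007  P=1,RW=1,US=1,PS=0
  L2 @0x32[31] → 0x35007  P=1,RW=1,US=1,PS=0
  → PA=0x358D0  (3 entries read)
#1 VA=0x38101442C (r,kernel):
  L0 @0x2B[14] → 0x36007  P=1,RW=1,US=1,PS=0
  L1 @0x36[8] → 0x38007  P=1,RW=1,US=1,PS=0
  L2 @0x38[20] → 0x39007  P=1,RW=1,US=1,PS=0
  → PA=0x3942C  (3 entries read)
#2 VA=0x6C2000813 (r,kernel):
  L0 @0x2B[27] → 0x3D007  P=1,RW=1,US=1,PS=0
  L1 @0x3D[16] → 0x7B006  P=0,RW=1,US=1,PS=0
  → PAGE_NOT_PRESENT  (2 entries read)
#3 VA=0x500E1F7B9 (r,kernel):
  L0 @0x2B[20] → 0x3E007  P=1,RW=1,US=1,PS=0
  L1 @0x3E[7] → 0x40007  P=1,RW=1,US=1,PS=0
  L2 @0x40[31] → 0x44007  P=1,RW=1,US=1,PS=0
  → PA=0x447B9  (3 entries read)

Entries read for #2: 2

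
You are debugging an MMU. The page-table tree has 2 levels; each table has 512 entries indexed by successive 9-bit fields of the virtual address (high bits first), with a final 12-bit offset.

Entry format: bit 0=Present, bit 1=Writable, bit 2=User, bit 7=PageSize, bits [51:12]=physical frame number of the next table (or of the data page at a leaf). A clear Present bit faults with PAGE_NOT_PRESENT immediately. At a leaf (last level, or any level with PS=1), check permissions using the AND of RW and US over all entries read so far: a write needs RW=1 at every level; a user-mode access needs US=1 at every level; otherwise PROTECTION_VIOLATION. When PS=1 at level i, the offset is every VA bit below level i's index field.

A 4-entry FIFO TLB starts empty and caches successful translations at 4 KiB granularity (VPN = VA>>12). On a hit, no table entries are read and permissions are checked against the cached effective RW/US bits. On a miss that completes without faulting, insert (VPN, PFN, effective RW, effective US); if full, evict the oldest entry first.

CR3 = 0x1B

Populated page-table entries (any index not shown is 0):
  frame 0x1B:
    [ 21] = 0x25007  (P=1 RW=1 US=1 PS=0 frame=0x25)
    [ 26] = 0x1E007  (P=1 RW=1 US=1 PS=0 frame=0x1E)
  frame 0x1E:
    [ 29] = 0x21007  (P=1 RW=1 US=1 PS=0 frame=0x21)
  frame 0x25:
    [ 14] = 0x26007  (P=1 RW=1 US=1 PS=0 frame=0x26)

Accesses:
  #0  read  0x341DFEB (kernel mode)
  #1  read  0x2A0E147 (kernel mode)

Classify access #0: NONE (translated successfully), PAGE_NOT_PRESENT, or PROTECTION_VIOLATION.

Per-access translation:
#0 VA=0x341DFEB (r,kernel):
  [0] read 0x1B idx=26: raw=0x1E007 flags P=1 W=1 U=1 S=0
  [1] read 0x1E idx=29: raw=0x21007 flags P=1 W=1 U=1 S=0
  ⇒ phys 0x21FEB  [2 reads]
#1 VA=0x2A0E147 (r,kernel):
  [0] read 0x1B idx=21: raw=0x25007 flags P=1 W=1 U=1 S=0
  [1] read 0x25 idx=14: raw=0x26007 flags P=1 W=1 U=1 S=0
  ⇒ phys 0x26147  [2 reads]

Access #0 fault: NONE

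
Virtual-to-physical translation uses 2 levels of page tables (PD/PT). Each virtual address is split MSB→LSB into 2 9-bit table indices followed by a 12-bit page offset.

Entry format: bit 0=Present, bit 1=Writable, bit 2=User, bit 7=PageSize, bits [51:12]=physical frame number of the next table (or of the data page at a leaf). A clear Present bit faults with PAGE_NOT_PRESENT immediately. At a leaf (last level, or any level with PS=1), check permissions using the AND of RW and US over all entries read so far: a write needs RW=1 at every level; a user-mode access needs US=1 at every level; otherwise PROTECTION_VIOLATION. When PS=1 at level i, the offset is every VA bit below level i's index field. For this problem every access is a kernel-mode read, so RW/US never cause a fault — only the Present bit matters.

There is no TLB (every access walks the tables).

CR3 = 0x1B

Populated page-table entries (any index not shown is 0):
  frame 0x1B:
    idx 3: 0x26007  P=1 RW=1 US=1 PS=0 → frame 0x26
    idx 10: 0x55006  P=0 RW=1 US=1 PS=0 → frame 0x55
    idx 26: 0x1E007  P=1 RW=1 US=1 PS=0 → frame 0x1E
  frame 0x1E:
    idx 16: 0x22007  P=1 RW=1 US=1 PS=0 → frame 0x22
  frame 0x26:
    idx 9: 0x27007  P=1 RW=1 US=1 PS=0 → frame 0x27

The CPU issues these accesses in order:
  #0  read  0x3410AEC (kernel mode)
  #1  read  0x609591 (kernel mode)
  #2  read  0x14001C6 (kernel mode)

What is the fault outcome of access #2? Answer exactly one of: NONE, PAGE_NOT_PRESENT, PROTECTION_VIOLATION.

Trace:
#0 VA=0x3410AEC (r,kernel):
  lvl0: tbl 0x1B, slot 26 ⇒ 0x1E007 (P1/RW1/US1/PS0)
  lvl1: tbl 0x1E, slot 16 ⇒ 0x22007 (P1/RW1/US1/PS0)
  ✓ 0x22AEC  — 2 lookups
#1 VA=0x609591 (r,kernel):
  lvl0: tbl 0x1B, slot 3 ⇒ 0x26007 (P1/RW1/US1/PS0)
  lvl1: tbl 0x26, slot 9 ⇒ 0x27007 (P1/RW1/US1/PS0)
  ✓ 0x27591  — 2 lookups
#2 VA=0x14001C6 (r,kernel):
  lvl0: tbl 0x1B, slot 10 ⇒ 0x55006 (P0/RW1/US1/PS0)
  ⇒ fault: PAGE_NOT_PRESENT  — 1 lookups

Access #2 fault: PAGE_NOT_PRESENT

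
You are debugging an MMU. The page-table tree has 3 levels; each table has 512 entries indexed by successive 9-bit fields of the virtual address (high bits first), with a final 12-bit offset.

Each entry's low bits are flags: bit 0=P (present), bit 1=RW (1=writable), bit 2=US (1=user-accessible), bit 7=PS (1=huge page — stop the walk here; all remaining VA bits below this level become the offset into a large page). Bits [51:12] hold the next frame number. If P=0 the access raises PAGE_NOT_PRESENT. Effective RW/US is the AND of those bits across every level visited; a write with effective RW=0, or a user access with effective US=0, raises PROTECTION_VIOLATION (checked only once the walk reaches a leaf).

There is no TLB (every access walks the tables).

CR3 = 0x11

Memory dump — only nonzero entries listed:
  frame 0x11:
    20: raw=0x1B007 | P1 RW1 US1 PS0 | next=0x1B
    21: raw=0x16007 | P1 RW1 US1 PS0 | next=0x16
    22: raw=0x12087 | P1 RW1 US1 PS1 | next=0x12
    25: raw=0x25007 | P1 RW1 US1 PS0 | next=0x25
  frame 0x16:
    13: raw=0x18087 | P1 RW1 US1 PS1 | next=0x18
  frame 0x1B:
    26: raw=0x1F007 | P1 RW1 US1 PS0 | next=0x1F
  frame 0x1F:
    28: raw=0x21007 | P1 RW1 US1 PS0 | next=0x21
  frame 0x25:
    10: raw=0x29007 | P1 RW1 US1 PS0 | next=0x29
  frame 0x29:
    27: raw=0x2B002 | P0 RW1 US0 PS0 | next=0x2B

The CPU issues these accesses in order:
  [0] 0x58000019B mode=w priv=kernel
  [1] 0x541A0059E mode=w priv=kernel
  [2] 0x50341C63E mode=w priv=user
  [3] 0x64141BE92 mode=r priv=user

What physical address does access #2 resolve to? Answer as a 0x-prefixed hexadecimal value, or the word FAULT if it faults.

Per-access translation:
#0 VA=0x58000019B (w,kernel):
  L0 @0x11[22] → 0x12087  P=1,RW=1,US=1,PS=1
  → PA=0x1219B (huge @L0)  (1 entries read)
#1 VA=0x541A0059E (w,kernel):
  L0 @0x11[21] → 0x16007  P=1,RW=1,US=1,PS=0
  L1 @0x16[13] → 0x18087  P=1,RW=1,US=1,PS=1
  → PA=0x1859E (huge @L1)  (2 entries read)
#2 VA=0x50341C63E (w,user):
  L0 @0x11[20] → 0x1B007  P=1,RW=1,US=1,PS=0
  L1 @0x1B[26] → 0x1F007  P=1,RW=1,US=1,PS=0
  L2 @0x1F[28] → 0x21007  P=1,RW=1,US=1,PS=0
  → PA=0x2163E  (3 entries read)
#3 VA=0x64141BE92 (r,user):
  L0 @0x11[25] → 0x25007  P=1,RW=1,US=1,PS=0
  L1 @0x25[10] → 0x29007  P=1,RW=1,US=1,PS=0
  L2 @0x29[27] → 0x2B002  P=0,RW=1,US=0,PS=0
  ✗ PAGE_NOT_PRESENT  [3 reads]

Access #2 PA: 0x2163E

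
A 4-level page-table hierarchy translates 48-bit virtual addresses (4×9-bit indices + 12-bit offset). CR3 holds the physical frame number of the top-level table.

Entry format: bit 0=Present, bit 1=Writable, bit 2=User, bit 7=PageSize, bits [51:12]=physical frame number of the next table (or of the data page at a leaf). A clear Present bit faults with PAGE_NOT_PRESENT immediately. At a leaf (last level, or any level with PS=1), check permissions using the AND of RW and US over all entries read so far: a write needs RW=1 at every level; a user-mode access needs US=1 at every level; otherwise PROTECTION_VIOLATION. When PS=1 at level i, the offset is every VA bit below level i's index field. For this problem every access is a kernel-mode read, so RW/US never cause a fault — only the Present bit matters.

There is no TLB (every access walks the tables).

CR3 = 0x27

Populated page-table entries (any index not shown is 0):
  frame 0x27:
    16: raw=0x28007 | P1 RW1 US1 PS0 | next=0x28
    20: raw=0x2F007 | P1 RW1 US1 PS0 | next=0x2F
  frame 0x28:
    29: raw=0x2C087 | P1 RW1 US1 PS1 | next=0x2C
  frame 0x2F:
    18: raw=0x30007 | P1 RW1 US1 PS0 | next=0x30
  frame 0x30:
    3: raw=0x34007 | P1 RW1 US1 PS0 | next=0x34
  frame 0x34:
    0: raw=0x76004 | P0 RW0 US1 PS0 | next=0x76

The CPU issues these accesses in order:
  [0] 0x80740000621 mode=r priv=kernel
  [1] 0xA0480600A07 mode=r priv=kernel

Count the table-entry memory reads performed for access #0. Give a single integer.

Trace:
#0 VA=0x80740000621 (r,kernel):
  lvl0: tbl 0x27, slot 16 ⇒ 0x28007 (P1/RW1/US1/PS0)
  lvl1: tbl 0x28, slot 29 ⇒ 0x2C087 (P1/RW1/US1/PS1)
  → PA=0x2C621 (huge @L1)  (2 entries read)
#1 VA=0xA0480600A07 (r,kernel):
  lvl0: tbl 0x27, slot 20 ⇒ 0x2F007 (P1/RW1/US1/PS0)
  lvl1: tbl 0x2F, slot 18 ⇒ 0x30007 (P1/RW1/US1/PS0)
  lvl2: tbl 0x30, slot 3 ⇒ 0x34007 (P1/RW1/US1/PS0)
  lvl3: tbl 0x34, slot 0 ⇒ 0x76004 (P0/RW0/US1/PS0)
  ⇒ fault: PAGE_NOT_PRESENT  — 4 lookups

Entries read for #0: 2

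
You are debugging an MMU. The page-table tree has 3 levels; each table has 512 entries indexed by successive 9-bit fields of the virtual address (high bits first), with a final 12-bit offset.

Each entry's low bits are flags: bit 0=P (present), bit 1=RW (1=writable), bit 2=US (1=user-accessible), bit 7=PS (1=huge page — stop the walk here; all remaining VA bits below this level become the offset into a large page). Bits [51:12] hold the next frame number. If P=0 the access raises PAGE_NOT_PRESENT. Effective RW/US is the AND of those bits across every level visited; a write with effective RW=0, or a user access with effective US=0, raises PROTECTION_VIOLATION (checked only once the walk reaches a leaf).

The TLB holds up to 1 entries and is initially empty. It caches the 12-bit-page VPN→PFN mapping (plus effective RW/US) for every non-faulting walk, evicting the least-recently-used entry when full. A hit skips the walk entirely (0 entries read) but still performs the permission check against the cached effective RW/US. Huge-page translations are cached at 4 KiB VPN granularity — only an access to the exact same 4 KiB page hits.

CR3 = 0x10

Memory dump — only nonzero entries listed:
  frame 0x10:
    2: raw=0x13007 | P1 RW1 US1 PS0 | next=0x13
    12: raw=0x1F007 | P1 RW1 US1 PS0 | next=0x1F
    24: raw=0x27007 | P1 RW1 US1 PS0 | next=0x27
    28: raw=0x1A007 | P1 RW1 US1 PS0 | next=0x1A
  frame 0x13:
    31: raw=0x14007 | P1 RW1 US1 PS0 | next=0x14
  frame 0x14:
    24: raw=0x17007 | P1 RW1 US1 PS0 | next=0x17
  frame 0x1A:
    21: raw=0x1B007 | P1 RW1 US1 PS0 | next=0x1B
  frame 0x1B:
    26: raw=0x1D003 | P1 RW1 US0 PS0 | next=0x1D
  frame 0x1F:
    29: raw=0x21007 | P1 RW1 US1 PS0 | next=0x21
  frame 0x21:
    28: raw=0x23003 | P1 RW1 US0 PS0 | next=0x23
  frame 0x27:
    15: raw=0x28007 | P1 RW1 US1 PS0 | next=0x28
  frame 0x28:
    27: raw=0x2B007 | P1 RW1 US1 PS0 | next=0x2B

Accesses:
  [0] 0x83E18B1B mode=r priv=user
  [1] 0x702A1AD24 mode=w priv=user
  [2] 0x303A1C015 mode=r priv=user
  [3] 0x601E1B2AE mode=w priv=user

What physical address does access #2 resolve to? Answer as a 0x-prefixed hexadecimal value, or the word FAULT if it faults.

Trace:
#0 VA=0x83E18B1B (r,user):
  L0 @0x10[2] → 0x13007  P=1,RW=1,US=1,PS=0
  L1 @0x13[31] → 0x14007  P=1,RW=1,US=1,PS=0
  L2 @0x14[24] → 0x17007  P=1,RW=1,US=1,PS=0
  ⇒ phys 0x17B1B  [3 reads]
#1 VA=0x702A1AD24 (w,user):
  L0 @0x10[28] → 0x1A007  P=1,RW=1,US=1,PS=0
  L1 @0x1A[21] → 0x1B007  P=1,RW=1,US=1,PS=0
  L2 @0x1B[26] → 0x1D003  P=1,RW=1,US=0,PS=0
  ✗ PROTECTION_VIOLATION  [3 reads]
#2 VA=0x303A1C015 (r,user):
  L0 @0x10[12] → 0x1F007  P=1,RW=1,US=1,PS=0
  L1 @0x1F[29] → 0x21007  P=1,RW=1,US=1,PS=0
  L2 @0x21[28] → 0x23003  P=1,RW=1,US=0,PS=0
  ✗ PROTECTION_VIOLATION  [3 reads]
#3 VA=0x601E1B2AE (w,user):
  L0 @0x10[24] → 0x27007  P=1,RW=1,US=1,PS=0
  L1 @0x27[15] → 0x28007  P=1,RW=1,US=1,PS=0
  L2 @0x28[27] → 0x2B007  P=1,RW=1,US=1,PS=0
  ⇒ phys 0x2B2AE  [3 reads]

Access #2 PA: FAULT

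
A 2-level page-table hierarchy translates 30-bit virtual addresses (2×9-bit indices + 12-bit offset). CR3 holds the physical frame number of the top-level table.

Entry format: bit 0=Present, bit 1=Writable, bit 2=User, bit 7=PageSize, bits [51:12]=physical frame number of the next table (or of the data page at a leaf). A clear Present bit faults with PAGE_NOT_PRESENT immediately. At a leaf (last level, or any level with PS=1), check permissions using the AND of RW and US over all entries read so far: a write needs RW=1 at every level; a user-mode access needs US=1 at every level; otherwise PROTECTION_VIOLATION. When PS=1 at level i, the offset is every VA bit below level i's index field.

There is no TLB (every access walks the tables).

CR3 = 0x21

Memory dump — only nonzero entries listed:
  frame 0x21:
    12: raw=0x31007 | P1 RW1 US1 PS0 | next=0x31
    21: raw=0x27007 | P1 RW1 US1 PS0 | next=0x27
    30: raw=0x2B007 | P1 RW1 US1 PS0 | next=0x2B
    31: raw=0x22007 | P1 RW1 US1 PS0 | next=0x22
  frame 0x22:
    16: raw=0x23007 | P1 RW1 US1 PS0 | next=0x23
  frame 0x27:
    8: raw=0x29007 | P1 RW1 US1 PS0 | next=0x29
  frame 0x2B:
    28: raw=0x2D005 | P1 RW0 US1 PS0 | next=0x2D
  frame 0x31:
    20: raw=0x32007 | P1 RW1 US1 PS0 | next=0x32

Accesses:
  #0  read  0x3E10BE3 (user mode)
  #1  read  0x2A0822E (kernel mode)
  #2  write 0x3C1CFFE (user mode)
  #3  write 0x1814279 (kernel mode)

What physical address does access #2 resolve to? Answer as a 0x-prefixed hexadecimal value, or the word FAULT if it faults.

Walk each access:
#0 VA=0x3E10BE3 (r,user):
  lvl0: tbl 0x21, slot 31 ⇒ 0x22007 (P1/RW1/US1/PS0)
  lvl1: tbl 0x22, slot 16 ⇒ 0x23007 (P1/RW1/US1/PS0)
  → PA=0x23BE3  (2 entries read)
#1 VA=0x2A0822E (r,kernel):
  lvl0: tbl 0x21, slot 21 ⇒ 0x27007 (P1/RW1/US1/PS0)
  lvl1: tbl 0x27, slot 8 ⇒ 0x29007 (P1/RW1/US1/PS0)
  → PA=0x2922E  (2 entries read)
#2 VA=0x3C1CFFE (w,user):
  lvl0: tbl 0x21, slot 30 ⇒ 0x2B007 (P1/RW1/US1/PS0)
  lvl1: tbl 0x2B, slot 28 ⇒ 0x2D005 (P1/RW0/US1/PS0)
  ⇒ fault: PROTECTION_VIOLATION  — 2 lookups
#3 VA=0x1814279 (w,kernel):
  lvl0: tbl 0x21, slot 12 ⇒ 0x31007 (P1/RW1/US1/PS0)
  lvl1: tbl 0x31, slot 20 ⇒ 0x32007 (P1/RW1/US1/PS0)
  → PA=0x32279  (2 entries read)

Access #2 PA: FAULT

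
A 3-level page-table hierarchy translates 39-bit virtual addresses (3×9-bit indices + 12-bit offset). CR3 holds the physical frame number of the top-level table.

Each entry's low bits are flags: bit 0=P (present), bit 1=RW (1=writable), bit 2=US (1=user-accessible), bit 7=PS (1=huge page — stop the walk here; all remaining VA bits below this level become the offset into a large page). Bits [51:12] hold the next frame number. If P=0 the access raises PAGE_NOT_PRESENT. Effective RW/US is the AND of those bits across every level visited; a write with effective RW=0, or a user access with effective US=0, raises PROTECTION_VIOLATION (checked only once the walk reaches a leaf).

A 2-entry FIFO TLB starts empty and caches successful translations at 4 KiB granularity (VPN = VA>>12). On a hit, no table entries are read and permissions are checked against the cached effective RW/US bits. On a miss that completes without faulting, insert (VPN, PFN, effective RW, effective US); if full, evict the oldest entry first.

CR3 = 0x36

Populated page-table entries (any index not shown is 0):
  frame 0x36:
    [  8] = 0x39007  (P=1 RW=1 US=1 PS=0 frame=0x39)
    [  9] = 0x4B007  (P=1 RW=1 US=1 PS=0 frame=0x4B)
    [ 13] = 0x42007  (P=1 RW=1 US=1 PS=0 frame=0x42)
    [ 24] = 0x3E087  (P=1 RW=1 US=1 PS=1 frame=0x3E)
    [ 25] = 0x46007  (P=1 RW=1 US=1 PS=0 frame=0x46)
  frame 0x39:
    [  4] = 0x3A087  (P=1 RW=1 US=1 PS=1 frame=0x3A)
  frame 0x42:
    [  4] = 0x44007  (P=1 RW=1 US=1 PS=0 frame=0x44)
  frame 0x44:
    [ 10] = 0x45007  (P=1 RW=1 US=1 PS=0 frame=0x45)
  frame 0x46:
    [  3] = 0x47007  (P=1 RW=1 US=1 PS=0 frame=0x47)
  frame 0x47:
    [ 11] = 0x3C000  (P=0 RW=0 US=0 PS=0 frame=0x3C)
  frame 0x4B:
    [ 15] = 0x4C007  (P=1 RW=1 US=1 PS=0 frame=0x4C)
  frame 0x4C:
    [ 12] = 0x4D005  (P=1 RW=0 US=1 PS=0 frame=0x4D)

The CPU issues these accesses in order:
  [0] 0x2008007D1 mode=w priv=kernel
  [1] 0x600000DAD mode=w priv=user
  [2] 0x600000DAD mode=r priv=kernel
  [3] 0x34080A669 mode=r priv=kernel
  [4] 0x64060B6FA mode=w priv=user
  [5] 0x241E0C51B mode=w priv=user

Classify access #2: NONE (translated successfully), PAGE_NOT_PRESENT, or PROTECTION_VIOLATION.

Trace:
#0 VA=0x2008007D1 (w,kernel):
  L0: frame=0x36 idx=8 entry=0x39007 [P=1 RW=1 US=1 PS=0]
  L1: frame=0x39 idx=4 entry=0x3A087 [P=1 RW=1 US=1 PS=1]
  ✓ 0x3A7D1 (huge @L1)  — 2 lookups
#1 VA=0x600000DAD (w,user):
  L0: frame=0x36 idx=24 entry=0x3E087 [P=1 RW=1 US=1 PS=1]
  ✓ 0x3EDAD (huge @L0)  — 1 lookups
#2 VA=0x600000DAD (r,kernel):
  TLB hit vpn=0x600000 → PA=0x3EDAD
#3 VA=0x34080A669 (r,kernel):
  L0: frame=0x36 idx=13 entry=0x42007 [P=1 RW=1 US=1 PS=0]
  L1: frame=0x42 idx=4 entry=0x44007 [P=1 RW=1 US=1 PS=0]
  L2: frame=0x44 idx=10 entry=0x45007 [P=1 RW=1 US=1 PS=0]
  ✓ 0x45669  — 3 lookups
#4 VA=0x64060B6FA (w,user):
  L0: frame=0x36 idx=25 entry=0x46007 [P=1 RW=1 US=1 PS=0]
  L1: frame=0x46 idx=3 entry=0x47007 [P=1 RW=1 US=1 PS=0]
  L2: frame=0x47 idx=11 entry=0x3C000 [P=0 RW=0 US=0 PS=0]
  ✗ PAGE_NOT_PRESENT  [3 reads]
#5 VA=0x241E0C51B (w,user):
  L0: frame=0x36 idx=9 entry=0x4B007 [P=1 RW=1 US=1 PS=0]
  L1: frame=0x4B idx=15 entry=0x4C007 [P=1 RW=1 US=1 PS=0]
  L2: frame=0x4C idx=12 entry=0x4D005 [P=1 RW=0 US=1 PS=0]
  ✗ PROTECTION_VIOLATION  [3 reads]

Access #2 fault: NONE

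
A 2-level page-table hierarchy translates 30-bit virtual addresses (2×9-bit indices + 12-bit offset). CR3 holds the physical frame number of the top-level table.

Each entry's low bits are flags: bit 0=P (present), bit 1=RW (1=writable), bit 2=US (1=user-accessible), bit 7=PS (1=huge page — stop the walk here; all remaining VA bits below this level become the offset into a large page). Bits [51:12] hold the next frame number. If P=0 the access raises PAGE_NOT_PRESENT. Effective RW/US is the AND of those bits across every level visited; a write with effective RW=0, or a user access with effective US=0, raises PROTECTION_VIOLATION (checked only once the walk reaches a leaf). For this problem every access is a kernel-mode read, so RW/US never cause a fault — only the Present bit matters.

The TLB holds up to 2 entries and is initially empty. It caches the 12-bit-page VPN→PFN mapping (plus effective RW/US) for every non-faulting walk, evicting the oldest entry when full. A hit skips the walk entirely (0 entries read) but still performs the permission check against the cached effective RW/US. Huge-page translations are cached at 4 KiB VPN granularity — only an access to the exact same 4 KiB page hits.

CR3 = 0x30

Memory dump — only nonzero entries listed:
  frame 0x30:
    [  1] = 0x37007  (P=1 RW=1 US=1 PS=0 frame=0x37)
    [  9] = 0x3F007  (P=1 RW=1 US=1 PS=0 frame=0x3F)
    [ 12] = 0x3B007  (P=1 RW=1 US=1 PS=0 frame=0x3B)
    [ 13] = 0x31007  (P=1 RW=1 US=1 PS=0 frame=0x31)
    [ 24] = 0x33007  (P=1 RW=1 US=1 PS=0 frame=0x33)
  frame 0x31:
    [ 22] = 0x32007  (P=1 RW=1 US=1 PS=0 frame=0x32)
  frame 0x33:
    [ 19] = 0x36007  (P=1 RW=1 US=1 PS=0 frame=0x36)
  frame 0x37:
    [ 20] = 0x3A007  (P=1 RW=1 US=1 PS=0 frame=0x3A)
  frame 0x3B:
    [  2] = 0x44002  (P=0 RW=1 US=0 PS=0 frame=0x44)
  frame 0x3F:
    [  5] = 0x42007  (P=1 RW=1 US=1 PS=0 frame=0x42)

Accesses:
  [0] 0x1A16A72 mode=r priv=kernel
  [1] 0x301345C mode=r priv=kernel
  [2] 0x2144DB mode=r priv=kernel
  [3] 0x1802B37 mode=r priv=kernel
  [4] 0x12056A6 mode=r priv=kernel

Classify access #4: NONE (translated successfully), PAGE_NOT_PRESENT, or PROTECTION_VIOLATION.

Trace:
#0 VA=0x1A16A72 (r,kernel):
  L0: frame=0x30 idx=13 entry=0x31007 [P=1 RW=1 US=1 PS=0]
  L1: frame=0x31 idx=22 entry=0x32007 [P=1 RW=1 US=1 PS=0]
  → PA=0x32A72  (2 entries read)
#1 VA=0x301345C (r,kernel):
  L0: frame=0x30 idx=24 entry=0x33007 [P=1 RW=1 US=1 PS=0]
  L1: frame=0x33 idx=19 entry=0x36007 [P=1 RW=1 US=1 PS=0]
  → PA=0x3645C  (2 entries read)
#2 VA=0x2144DB (r,kernel):
  L0: frame=0x30 idx=1 entry=0x37007 [P=1 RW=1 US=1 PS=0]
  L1: frame=0x37 idx=20 entry=0x3A007 [P=1 RW=1 US=1 PS=0]
  → PA=0x3A4DB  (2 entries read)
#3 VA=0x1802B37 (r,kernel):
  L0: frame=0x30 idx=12 entry=0x3B007 [P=1 RW=1 US=1 PS=0]
  L1: frame=0x3B idx=2 entry=0x44002 [P=0 RW=1 US=0 PS=0]
  → PAGE_NOT_PRESENT  (2 entries read)
#4 VA=0x12056A6 (r,kernel):
  L0: frame=0x30 idx=9 entry=0x3F007 [P=1 RW=1 US=1 PS=0]
  L1: frame=0x3F idx=5 entry=0x42007 [P=1 RW=1 US=1 PS=0]
  → PA=0x426A6  (2 entries read)

Access #4 fault: NONE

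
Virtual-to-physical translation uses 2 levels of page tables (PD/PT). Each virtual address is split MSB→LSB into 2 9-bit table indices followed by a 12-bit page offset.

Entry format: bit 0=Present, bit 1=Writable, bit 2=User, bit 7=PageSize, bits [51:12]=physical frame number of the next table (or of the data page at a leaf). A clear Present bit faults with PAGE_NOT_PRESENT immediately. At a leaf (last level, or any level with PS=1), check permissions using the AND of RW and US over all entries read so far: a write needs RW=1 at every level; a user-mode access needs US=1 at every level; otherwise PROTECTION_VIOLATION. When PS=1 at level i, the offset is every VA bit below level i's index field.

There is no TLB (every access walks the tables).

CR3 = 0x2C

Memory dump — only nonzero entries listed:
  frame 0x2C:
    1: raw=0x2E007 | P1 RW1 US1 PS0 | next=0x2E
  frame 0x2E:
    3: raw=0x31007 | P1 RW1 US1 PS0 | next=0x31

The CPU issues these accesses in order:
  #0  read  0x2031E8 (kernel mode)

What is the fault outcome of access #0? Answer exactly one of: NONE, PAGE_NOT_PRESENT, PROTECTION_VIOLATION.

Trace:
#0 VA=0x2031E8 (r,kernel):
  [0] read 0x2C idx=1: raw=0x2E007 flags P=1 W=1 U=1 S=0
  [1] read 0x2E idx=3: raw=0x31007 flags P=1 W=1 U=1 S=0
  ✓ 0x311E8  — 2 lookups

Access #0 fault: NONE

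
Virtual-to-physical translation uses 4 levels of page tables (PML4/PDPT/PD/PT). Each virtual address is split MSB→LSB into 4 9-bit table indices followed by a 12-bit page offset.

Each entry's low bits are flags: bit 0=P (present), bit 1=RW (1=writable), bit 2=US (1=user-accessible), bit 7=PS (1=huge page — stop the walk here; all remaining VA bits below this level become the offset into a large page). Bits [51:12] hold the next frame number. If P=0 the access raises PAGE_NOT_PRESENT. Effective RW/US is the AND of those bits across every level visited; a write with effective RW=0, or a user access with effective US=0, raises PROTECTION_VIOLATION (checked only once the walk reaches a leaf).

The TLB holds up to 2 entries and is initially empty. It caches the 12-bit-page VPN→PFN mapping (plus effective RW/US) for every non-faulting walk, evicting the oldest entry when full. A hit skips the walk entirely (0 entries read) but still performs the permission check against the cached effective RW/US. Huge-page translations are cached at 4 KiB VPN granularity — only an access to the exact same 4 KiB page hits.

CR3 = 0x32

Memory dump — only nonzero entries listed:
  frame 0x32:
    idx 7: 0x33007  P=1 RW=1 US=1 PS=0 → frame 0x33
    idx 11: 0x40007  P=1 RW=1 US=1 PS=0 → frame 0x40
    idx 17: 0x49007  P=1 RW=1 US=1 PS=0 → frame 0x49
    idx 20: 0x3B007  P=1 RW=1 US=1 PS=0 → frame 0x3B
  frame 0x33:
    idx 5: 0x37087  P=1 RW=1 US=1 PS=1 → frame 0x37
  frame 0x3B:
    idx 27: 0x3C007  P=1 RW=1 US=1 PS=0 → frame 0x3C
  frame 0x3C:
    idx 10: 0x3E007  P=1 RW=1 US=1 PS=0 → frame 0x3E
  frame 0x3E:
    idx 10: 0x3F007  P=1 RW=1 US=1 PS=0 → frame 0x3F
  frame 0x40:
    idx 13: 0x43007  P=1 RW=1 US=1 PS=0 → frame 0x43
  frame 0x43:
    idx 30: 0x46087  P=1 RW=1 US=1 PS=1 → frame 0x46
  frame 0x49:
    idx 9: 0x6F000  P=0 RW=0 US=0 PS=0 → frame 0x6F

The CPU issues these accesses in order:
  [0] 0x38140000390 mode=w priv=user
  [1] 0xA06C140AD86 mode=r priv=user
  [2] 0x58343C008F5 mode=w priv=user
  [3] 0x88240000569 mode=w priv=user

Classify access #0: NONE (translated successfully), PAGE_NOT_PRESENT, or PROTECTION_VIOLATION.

Walk each access:
#0 VA=0x38140000390 (w,user):
  L0 @0x32[7] → 0x33007  P=1,RW=1,US=1,PS=0
  L1 @0x33[5] → 0x37087  P=1,RW=1,US=1,PS=1
  ⇒ phys 0x37390 (huge @L1)  [2 reads]
#1 VA=0xA06C140AD86 (r,user):
  L0 @0x32[20] → 0x3B007  P=1,RW=1,US=1,PS=0
  L1 @0x3B[27] → 0x3C007  P=1,RW=1,US=1,PS=0
  L2 @0x3C[10] → 0x3E007  P=1,RW=1,US=1,PS=0
  L3 @0x3E[10] → 0x3F007  P=1,RW=1,US=1,PS=0
  ⇒ phys 0x3FD86  [4 reads]
#2 VA=0x58343C008F5 (w,user):
  L0 @0x32[11] → 0x40007  P=1,RW=1,US=1,PS=0
  L1 @0x40[13] → 0x43007  P=1,RW=1,US=1,PS=0
  L2 @0x43[30] → 0x46087  P=1,RW=1,US=1,PS=1
  ⇒ phys 0x468F5 (huge @L2)  [3 reads]
#3 VA=0x88240000569 (w,user):
  L0 @0x32[17] → 0x49007  P=1,RW=1,US=1,PS=0
  L1 @0x49[9] → 0x6F000  P=0,RW=0,US=0,PS=0
  ⇒ fault: PAGE_NOT_PRESENT  — 2 lookups

Access #0 fault: NONE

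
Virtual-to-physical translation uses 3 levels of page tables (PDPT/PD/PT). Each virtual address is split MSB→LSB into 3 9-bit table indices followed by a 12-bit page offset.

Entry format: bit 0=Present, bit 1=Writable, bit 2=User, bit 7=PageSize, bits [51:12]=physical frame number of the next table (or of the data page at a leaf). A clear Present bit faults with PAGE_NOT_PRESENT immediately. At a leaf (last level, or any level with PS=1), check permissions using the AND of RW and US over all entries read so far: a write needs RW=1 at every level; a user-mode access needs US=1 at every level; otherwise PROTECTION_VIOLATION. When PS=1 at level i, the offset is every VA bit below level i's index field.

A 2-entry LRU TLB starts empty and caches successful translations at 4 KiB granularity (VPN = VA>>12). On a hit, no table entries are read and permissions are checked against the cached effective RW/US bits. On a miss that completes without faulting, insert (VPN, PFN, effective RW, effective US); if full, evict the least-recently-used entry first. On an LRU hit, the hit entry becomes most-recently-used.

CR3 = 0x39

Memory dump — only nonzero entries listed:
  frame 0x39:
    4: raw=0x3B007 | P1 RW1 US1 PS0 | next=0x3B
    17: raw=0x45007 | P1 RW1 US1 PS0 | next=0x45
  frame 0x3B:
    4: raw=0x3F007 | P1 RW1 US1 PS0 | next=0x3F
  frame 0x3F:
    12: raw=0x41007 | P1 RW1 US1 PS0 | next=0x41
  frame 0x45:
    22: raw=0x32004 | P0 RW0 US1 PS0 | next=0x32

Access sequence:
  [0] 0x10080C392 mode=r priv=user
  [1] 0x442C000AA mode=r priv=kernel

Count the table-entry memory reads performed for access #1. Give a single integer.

Walk each access:
#0 VA=0x10080C392 (r,user):
  [0] read 0x39 idx=4: raw=0x3B007 flags P=1 W=1 U=1 S=0
  [1] read 0x3B idx=4: raw=0x3F007 flags P=1 W=1 U=1 S=0
  [2] read 0x3F idx=12: raw=0x41007 flags P=1 W=1 U=1 S=0
  → PA=0x41392  (3 entries read)
#1 VA=0x442C000AA (r,kernel):
  [0] read 0x39 idx=17: raw=0x45007 flags P=1 W=1 U=1 S=0
  [1] read 0x45 idx=22: raw=0x32004 flags P=0 W=0 U=1 S=0
  → PAGE_NOT_PRESENT  (2 entries read)

Entries read for #1: 2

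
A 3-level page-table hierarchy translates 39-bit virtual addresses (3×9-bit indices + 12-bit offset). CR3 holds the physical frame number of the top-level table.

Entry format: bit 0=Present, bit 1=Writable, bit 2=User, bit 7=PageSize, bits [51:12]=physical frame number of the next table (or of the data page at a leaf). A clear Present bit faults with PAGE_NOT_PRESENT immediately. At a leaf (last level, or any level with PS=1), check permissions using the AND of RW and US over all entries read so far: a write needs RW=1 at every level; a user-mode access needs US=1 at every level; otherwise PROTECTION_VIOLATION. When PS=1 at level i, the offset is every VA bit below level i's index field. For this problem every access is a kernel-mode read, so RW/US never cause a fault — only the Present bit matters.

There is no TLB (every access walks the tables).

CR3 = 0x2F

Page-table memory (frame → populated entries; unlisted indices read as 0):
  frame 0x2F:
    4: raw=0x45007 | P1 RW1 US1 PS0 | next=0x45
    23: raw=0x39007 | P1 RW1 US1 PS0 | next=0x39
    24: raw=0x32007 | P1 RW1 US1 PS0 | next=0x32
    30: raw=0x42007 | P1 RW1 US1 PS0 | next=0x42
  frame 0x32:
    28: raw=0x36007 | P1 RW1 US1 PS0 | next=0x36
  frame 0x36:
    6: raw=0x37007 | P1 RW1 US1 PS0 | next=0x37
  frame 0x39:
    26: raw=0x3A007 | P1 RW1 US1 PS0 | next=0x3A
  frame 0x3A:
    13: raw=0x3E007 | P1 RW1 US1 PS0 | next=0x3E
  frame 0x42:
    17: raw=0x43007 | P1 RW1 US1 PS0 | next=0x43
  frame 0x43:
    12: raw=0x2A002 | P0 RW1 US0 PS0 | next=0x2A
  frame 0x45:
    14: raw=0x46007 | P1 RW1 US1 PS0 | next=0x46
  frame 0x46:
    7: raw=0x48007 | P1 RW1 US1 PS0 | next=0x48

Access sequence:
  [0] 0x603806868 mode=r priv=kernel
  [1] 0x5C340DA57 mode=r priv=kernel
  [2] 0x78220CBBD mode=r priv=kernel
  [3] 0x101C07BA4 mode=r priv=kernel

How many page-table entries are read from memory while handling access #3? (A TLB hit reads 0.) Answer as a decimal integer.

Per-access translation:
#0 VA=0x603806868 (r,kernel):
  [0] read 0x2F idx=24: raw=0x32007 flags P=1 W=1 U=1 S=0
  [1] read 0x32 idx=28: raw=0x36007 flags P=1 W=1 U=1 S=0
  [2] read 0x36 idx=6: raw=0x37007 flags P=1 W=1 U=1 S=0
  → PA=0x37868  (3 entries read)
#1 VA=0x5C340DA57 (r,kernel):
  [0] read 0x2F idx=23: raw=0x39007 flags P=1 W=1 U=1 S=0
  [1] read 0x39 idx=26: raw=0x3A007 flags P=1 W=1 U=1 S=0
  [2] read 0x3A idx=13: raw=0x3E007 flags P=1 W=1 U=1 S=0
  → PA=0x3EA57  (3 entries read)
#2 VA=0x78220CBBD (r,kernel):
  [0] read 0x2F idx=30: raw=0x42007 flags P=1 W=1 U=1 S=0
  [1] read 0x42 idx=17: raw=0x43007 flags P=1 W=1 U=1 S=0
  [2] read 0x43 idx=12: raw=0x2A002 flags P=0 W=1 U=0 S=0
  ⇒ fault: PAGE_NOT_PRESENT  — 3 lookups
#3 VA=0x101C07BA4 (r,kernel):
  [0] read 0x2F idx=4: raw=0x45007 flags P=1 W=1 U=1 S=0
  [1] read 0x45 idx=14: raw=0x46007 flags P=1 W=1 U=1 S=0
  [2] read 0x46 idx=7: raw=0x48007 flags P=1 W=1 U=1 S=0
  → PA=0x48BA4  (3 entries read)

Entries read for #3: 3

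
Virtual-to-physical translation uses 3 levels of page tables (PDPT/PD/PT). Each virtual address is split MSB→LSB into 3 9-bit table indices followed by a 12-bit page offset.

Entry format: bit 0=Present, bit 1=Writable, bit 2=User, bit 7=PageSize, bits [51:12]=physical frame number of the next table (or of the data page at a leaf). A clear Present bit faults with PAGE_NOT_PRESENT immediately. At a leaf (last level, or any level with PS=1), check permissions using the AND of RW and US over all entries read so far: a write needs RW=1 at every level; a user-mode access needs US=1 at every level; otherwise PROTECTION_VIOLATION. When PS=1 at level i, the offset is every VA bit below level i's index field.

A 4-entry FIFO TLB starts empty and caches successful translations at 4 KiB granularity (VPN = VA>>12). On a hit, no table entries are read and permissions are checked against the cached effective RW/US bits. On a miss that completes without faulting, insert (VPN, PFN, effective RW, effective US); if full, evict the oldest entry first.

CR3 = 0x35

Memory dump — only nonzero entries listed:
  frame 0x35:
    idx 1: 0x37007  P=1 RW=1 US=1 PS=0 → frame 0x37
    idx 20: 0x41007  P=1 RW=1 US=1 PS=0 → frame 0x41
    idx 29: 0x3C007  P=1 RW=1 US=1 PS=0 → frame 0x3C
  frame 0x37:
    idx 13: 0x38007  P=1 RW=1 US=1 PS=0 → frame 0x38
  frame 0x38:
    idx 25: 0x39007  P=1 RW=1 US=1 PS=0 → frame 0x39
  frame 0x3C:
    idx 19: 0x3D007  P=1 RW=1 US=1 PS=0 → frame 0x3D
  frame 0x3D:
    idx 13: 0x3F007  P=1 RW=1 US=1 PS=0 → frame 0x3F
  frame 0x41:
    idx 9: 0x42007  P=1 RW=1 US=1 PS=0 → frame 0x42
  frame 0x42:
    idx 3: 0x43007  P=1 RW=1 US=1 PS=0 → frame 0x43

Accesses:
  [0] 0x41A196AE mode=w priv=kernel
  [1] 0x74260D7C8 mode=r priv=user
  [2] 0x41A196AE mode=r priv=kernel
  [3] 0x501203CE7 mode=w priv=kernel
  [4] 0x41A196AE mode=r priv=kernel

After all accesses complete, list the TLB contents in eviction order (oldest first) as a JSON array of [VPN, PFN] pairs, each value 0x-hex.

Per-access translation:
#0 VA=0x41A196AE (w,kernel):
  L0: frame=0x35 idx=1 entry=0x37007 [P=1 RW=1 US=1 PS=0]
  L1: frame=0x37 idx=13 entry=0x38007 [P=1 RW=1 US=1 PS=0]
  L2: frame=0x38 idx=25 entry=0x39007 [P=1 RW=1 US=1 PS=0]
  ⇒ phys 0x396AE  [3 reads]
#1 VA=0x74260D7C8 (r,user):
  L0: frame=0x35 idx=29 entry=0x3C007 [P=1 RW=1 US=1 PS=0]
  L1: frame=0x3C idx=19 entry=0x3D007 [P=1 RW=1 US=1 PS=0]
  L2: frame=0x3D idx=13 entry=0x3F007 [P=1 RW=1 US=1 PS=0]
  ⇒ phys 0x3F7C8  [3 reads]
#2 VA=0x41A196AE (r,kernel):
  TLB hit vpn=0x41A19 → PA=0x396AE
#3 VA=0x501203CE7 (w,kernel):
  L0: frame=0x35 idx=20 entry=0x41007 [P=1 RW=1 US=1 PS=0]
  L1: frame=0x41 idx=9 entry=0x42007 [P=1 RW=1 US=1 PS=0]
  L2: frame=0x42 idx=3 entry=0x43007 [P=1 RW=1 US=1 PS=0]
  ⇒ phys 0x43CE7  [3 reads]
#4 VA=0x41A196AE (r,kernel):
  TLB hit vpn=0x41A19 → PA=0x396AE

TLB: [["0x41A19", "0x39"], ["0x74260D", "0x3F"], ["0x501203", "0x43"]]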